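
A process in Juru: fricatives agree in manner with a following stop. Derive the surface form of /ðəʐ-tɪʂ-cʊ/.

/ʐ/ is a voiced retroflex fricative. The following trigger /t/ is a stop, so /ʐ/ must become a stop as well.
The voiced retroflex stop is [ɖ], so /ʐ/ → [ɖ].
At the second juncture, /ʂ/ likewise becomes [ʈ] adjacent to /c/.

[ðəɖtɪʈcʊ]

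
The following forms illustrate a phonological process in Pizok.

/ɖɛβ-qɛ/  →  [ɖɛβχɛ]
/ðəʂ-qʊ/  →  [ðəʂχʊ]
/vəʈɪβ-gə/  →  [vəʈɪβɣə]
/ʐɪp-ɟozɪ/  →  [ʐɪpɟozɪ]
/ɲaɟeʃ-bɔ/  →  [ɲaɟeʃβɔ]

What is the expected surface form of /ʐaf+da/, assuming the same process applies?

The data show progressive manner assimilation: /q/ → [χ] after /β/; /q/ → [χ] after /ʂ/; /g/ → [ɣ] after /β/; /b/ → [β] after /ʃ/. In each pair only manner changes, matching the preceding consonant, while place and voice stay constant.
No alternation appears in [ʐɪpɟozɪ]: there the adjacent consonants already agree in manner (/ɟ/ and /p/ are both stops), so this form is consistent with the same rule.
The rule targets /d/ (voiced alveolar stop), which sits after the trigger /f/ (fricative).
Changing only its manner to fricative gives [z] — the voiced alveolar fricative.

[ʐafza]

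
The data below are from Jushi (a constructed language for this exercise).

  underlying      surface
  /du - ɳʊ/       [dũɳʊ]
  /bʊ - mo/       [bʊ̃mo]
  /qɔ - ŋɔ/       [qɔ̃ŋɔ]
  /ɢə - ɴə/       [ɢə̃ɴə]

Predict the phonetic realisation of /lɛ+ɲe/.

[lɛ̃ɲe]

The data show regressive nasality assimilation (vowel nasalisation): /u/ → [ũ] before /ɳ/; /ʊ/ → [ʊ̃] before /m/; /ɔ/ → [ɔ̃] before /ŋ/; /ə/ → [ə̃] before /ɴ/ — a vowel is nasalised by an immediately following nasal consonant.
/ɛ/ sits next to the nasal /ɲ/ and is therefore nasalised to [ɛ̃].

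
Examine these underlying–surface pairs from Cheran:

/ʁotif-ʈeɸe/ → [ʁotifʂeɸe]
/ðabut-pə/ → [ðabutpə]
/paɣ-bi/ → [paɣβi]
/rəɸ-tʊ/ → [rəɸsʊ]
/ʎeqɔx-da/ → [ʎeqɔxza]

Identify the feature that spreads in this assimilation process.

Comparing underlying and surface forms, /ʈ/ → [ʂ] is the alternation; the neighbouring /f/ is constant.
The change stop → fricative matches the manner of the preceding /f/, identifying this as manner assimilation.
The same holds elsewhere in the data: /b/ → [β] after /ɣ/ (stop → fricative, matching a fricative); /t/ → [s] after /ɸ/ (stop → fricative, matching a fricative); /d/ → [z] after /x/ (stop → fricative, matching a fricative) — only manner changes, and always toward the preceding segment.
Nothing changes in [ðabutpə]: there the adjacent consonants already agree in manner (/p/ and /t/ are both stops), so this form is consistent with the same rule.

manner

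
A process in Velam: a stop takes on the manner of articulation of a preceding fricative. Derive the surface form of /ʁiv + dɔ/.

/d/ is a voiced alveolar stop. The preceding trigger /v/ is a fricative, so /d/ must become a fricative as well.
Changing only its manner to fricative gives [z] — the voiced alveolar fricative.

[ʁivzɔ]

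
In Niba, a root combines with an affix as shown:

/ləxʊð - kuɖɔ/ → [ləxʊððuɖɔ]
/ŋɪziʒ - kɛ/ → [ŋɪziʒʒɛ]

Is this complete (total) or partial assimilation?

total assimilation

Underlying /k/ is realised as [ð] next to /ð/; /ð/ itself does not change.
The output [ð] is identical to the trigger /ð/ — every feature (place, manner, voicing) has been copied — so this is total assimilation.
The remaining alternation confirms this: /k/ → [ʒ] after /ʒ/ — in each case the output is a copy of the preceding consonant.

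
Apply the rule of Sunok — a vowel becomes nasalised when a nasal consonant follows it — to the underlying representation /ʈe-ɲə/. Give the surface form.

[ʈẽɲə]

The vowel /e/ is adjacent to the following nasal /ɲ/, so it acquires [+nasal] and surfaces as [ẽ].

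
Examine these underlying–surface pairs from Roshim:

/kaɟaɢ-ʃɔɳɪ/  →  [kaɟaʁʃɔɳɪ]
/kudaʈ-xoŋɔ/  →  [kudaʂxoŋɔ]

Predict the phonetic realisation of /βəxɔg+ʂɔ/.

The data show regressive manner assimilation: /ɢ/ → [ʁ] before /ʃ/; /ʈ/ → [ʂ] before /x/. In each pair only manner changes, matching the following consonant, while place and voice stay constant.
The rule targets /g/ (voiced velar stop), which sits before the trigger /ʂ/ (fricative).
The voiced velar fricative is [ɣ], so /g/ → [ɣ].

[βəxɔɣʂɔ]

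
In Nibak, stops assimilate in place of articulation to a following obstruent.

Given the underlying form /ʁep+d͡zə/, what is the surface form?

[ʁetd͡zə]

The rule targets /p/ (voiceless bilabial stop), which sits before the trigger /d͡z/ (alveolar).
A voiceless alveolar stop is [t], so the surface segment is [t].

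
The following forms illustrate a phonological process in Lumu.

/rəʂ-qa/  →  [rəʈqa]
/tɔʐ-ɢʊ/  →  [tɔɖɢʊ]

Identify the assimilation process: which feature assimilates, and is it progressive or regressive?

regressive manner assimilation

The segment that alternates is /ʂ/, which surfaces as [ʈ] when adjacent to /q/.
The change fricative → stop matches the manner of the following /q/, identifying this as manner assimilation.
Place and voice are unchanged, so the assimilation is partial, not total.
The other alternating form patterns the same way: /ʐ/ → [ɖ] before /ɢ/ (fricative → stop, matching a stop) — only manner changes, and always toward the following segment.
The trigger is the following segment, so the direction is regressive (anticipatory).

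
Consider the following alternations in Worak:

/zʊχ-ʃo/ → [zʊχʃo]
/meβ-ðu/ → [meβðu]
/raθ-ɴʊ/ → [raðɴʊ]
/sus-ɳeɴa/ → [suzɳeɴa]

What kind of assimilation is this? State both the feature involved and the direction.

regressive voicing assimilation

The segment that alternates is /θ/, which surfaces as [ð] when adjacent to /ɴ/.
/θ/ is voiceless while /ɴ/ is voiced; the output [ð] is voiced, matching the trigger — so the feature that spreads is voicing.
Place and manner are unchanged, so the assimilation is partial, not total.
Checking the remaining alternation: /s/ → [z] before /ɳ/ (voiceless → voiced, matching voiced) — only voicing changes, and always toward the following segment.
No alternation appears in [zʊχʃo], [meβðu]: there the adjacent consonants already agree in voicing (/χ/ and /ʃ/ are both voiceless; /β/ and /ð/ are both voiced), so these forms are consistent with the same rule.
The trigger is the following segment, so the direction is regressive (anticipatory).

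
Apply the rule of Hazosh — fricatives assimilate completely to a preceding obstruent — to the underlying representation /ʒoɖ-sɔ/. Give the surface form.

/s/ is the segment targeted by the rule; it sits immediately after /ɖ/, so it assimilates completely and surfaces as [ɖ].

[ʒoɖɖɔ]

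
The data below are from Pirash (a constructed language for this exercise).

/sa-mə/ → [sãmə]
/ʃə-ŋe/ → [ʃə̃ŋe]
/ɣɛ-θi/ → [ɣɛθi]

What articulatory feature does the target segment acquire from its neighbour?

nasality

The vowel /a/ surfaces as nasalised [ã] next to the following nasal /m/ — it has acquired the [+nasal] feature of its neighbour.
Likewise in the remaining data: /ə/ → [ə̃] before /ŋ/ — each time a vowel is nasalised next to a following nasal.
No change occurs in [ɣɛθi] because the vowel at the boundary is adjacent to an oral consonant, not a nasal (/ɛ/ next to /θ/).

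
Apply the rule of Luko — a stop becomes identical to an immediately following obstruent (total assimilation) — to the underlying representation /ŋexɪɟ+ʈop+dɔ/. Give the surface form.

[ŋexɪʈʈoddɔ]

/ɟ/ is the segment targeted by the rule; it sits immediately before /ʈ/, so it assimilates completely and surfaces as [ʈ].
At the second juncture, /p/ likewise becomes [d] adjacent to /d/.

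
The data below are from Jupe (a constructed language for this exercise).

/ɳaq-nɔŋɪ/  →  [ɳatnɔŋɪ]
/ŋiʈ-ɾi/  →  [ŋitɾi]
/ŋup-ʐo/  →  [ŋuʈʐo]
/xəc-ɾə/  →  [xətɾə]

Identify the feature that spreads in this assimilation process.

Comparing underlying and surface forms, /q/ → [t] is the alternation; the neighbouring /n/ is constant.
/q/ is uvular while /n/ is alveolar; the output [t] is alveolar, matching the trigger — so the feature that spreads is place.
Checking the remaining alternations: /ʈ/ → [t] before /ɾ/ (retroflex → alveolar, matching alveolar); /p/ → [ʈ] before /ʐ/ (bilabial → retroflex, matching retroflex); /c/ → [t] before /ɾ/ (palatal → alveolar, matching alveolar) — only place changes, and always toward the following segment.

place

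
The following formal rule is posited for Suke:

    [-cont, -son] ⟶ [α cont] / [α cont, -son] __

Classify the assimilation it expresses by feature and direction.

progressive manner assimilation

The shared variable α links the value of [cont] on the target to that of the neighbouring obstruent. [cont] distinguishes stops from fricatives — a manner-of-articulation feature — so this is manner assimilation.
The conditioning segment sits to the left of the focus bar, meaning the trigger precedes the segment that changes — progressive assimilation.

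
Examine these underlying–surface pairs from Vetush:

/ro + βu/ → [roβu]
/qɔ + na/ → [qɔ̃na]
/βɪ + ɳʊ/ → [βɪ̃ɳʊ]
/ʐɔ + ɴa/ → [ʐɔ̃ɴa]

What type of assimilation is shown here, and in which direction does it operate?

The vowel /ɔ/ surfaces as nasalised [ɔ̃] next to the following nasal /n/ — it has acquired the [+nasal] feature of its neighbour.
Likewise in the remaining data: /ɪ/ → [ɪ̃] before /ɳ/; /ɔ/ → [ɔ̃] before /ɴ/ — each time a vowel is nasalised next to a following nasal.
No change occurs in [roβu] because the vowel at the boundary is adjacent to an oral consonant, not a nasal (/o/ next to /β/).
Because the conditioning nasal is to the right of the vowel that changes, the process is regressive (anticipatory).

regressive nasality assimilation (vowel nasalisation)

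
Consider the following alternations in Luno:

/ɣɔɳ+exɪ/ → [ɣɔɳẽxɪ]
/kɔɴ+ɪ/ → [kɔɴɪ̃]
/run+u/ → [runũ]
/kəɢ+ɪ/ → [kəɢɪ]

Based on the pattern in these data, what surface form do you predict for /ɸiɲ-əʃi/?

The data show progressive nasality assimilation (vowel nasalisation): /e/ → [ẽ] after /ɳ/; /ɪ/ → [ɪ̃] after /ɴ/; /u/ → [ũ] after /n/ — a vowel is nasalised by an immediately preceding nasal consonant.
No change occurs in [kəɢɪ] because the vowel at the boundary is adjacent to an oral consonant, not a nasal (/ɪ/ next to /ɢ/).
/ə/ sits next to the nasal /ɲ/ and is therefore nasalised to [ə̃].

[ɸiɲə̃ʃi]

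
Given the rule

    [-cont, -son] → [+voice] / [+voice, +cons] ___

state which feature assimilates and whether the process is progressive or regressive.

The structural change is [+voice], and the conditioning segment [+voice, +cons] (a voiced consonant) is itself voiced, so the target comes to share the voicing of its neighbour — voicing assimilation.
Since the environment is written before the underscore, the trigger precedes the target; the direction is progressive.

progressive voicing assimilation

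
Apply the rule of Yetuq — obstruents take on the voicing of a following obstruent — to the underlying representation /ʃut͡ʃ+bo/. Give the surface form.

The rule targets /t͡ʃ/ (voiceless postalveolar affricate), which sits before the trigger /b/ (voiced).
A voiced postalveolar affricate is [d͡ʒ], so the surface segment is [d͡ʒ].

[ʃud͡ʒbo]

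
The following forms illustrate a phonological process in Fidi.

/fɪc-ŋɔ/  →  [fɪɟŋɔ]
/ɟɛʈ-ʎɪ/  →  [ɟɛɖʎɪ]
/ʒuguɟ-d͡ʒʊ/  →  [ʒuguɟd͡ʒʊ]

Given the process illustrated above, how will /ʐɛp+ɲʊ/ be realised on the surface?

The data show regressive voicing assimilation: /c/ → [ɟ] before /ŋ/; /ʈ/ → [ɖ] before /ʎ/. In each pair only voicing changes, matching the following consonant, while place and manner stay constant.
Nothing changes in [ʒuguɟd͡ʒʊ]: there the adjacent consonants already agree in voicing (/ɟ/ and /d͡ʒ/ are both voiced), so this form is consistent with the same rule.
/p/ is a voiceless bilabial stop. The following trigger /ɲ/ is voiced, so /p/ must become voiced as well.
Changing only its voicing to voiced gives [b] — the voiced bilabial stop.

[ʐɛbɲʊ]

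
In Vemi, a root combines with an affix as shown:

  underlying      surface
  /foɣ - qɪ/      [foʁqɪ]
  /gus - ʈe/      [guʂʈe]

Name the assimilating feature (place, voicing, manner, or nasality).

place

Comparing underlying and surface forms, /ɣ/ → [ʁ] is the alternation; the neighbouring /q/ is constant.
The change velar → uvular matches the place of the following /q/, identifying this as place assimilation.
Checking the remaining alternation: /s/ → [ʂ] before /ʈ/ (alveolar → retroflex, matching retroflex) — only place changes, and always toward the following segment.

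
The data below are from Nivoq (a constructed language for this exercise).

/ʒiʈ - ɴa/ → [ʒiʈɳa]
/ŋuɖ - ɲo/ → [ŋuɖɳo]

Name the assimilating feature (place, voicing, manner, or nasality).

The segment that alternates is /ɴ/, which surfaces as [ɳ] when adjacent to /ʈ/.
/ɴ/ is uvular while /ʈ/ is retroflex; the output [ɳ] is retroflex, matching the trigger — so the feature that spreads is place.
The same holds elsewhere in the data: /ɲ/ → [ɳ] after /ɖ/ (palatal → retroflex, matching retroflex) — only place changes, and always toward the preceding segment.

place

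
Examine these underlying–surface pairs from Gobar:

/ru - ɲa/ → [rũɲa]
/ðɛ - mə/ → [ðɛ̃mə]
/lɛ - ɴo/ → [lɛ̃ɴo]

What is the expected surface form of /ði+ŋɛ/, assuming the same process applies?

The data show regressive nasality assimilation (vowel nasalisation): /u/ → [ũ] before /ɲ/; /ɛ/ → [ɛ̃] before /m/; /ɛ/ → [ɛ̃] before /ɴ/ — a vowel is nasalised by an immediately following nasal consonant.
/i/ sits next to the nasal /ŋ/ and is therefore nasalised to [ĩ].

[ðĩŋɛ]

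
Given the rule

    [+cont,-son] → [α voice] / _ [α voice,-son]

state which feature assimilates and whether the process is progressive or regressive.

The rule copies [voice] from the environment onto the target, so the assimilating feature is voicing.
The conditioning segment sits to the right of the focus bar, meaning the trigger follows the segment that changes — regressive assimilation.

regressive voicing assimilation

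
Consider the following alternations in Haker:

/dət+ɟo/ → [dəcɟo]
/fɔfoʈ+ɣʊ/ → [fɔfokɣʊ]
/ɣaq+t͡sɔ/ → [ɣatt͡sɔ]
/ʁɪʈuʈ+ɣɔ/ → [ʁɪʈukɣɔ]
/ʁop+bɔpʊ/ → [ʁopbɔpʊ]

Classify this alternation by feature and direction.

regressive place assimilation

The segment that alternates is /t/, which surfaces as [c] when adjacent to /ɟ/.
/t/ is alveolar while /ɟ/ is palatal; the output [c] is palatal, matching the trigger — so the feature that spreads is place.
Manner and voice are unchanged, so the assimilation is partial, not total.
Checking the remaining alternations: /ʈ/ → [k] before /ɣ/ (retroflex → velar, matching velar); /q/ → [t] before /t͡s/ (uvular → alveolar, matching alveolar) — only place changes, and always toward the following segment.
No alternation appears in [ʁopbɔpʊ]: there the adjacent consonants already agree in place (/p/ and /b/ are both bilabial), so this form is consistent with the same rule.
The trigger is the following segment, so the direction is regressive (anticipatory).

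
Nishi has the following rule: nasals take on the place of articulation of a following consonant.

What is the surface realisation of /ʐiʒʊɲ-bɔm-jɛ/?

[ʐiʒʊmbɔɲjɛ]

The rule targets /ɲ/ (voiced palatal nasal), which sits before the trigger /b/ (bilabial).
Changing only its place to bilabial gives [m] — the voiced bilabial nasal.
The same rule applies at the second boundary: /m/ → [ɲ] next to /j/.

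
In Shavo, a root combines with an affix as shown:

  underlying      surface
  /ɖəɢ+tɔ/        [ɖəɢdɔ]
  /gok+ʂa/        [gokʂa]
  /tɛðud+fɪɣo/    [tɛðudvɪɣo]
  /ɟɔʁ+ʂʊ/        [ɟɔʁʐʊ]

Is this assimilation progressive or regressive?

Underlying /t/ is realised as [d] next to /ɢ/; /ɢ/ itself does not change.
/t/ is voiceless while /ɢ/ is voiced; the output [d] is voiced, matching the trigger — so the feature that spreads is voicing.
The other alternating forms pattern the same way: /f/ → [v] after /d/ (voiceless → voiced, matching voiced); /ʂ/ → [ʐ] after /ʁ/ (voiceless → voiced, matching voiced) — only voicing changes, and always toward the preceding segment.
Nothing changes in [gokʂa]: there the adjacent consonants already agree in voicing (/ʂ/ and /k/ are both voiceless), so this form is consistent with the same rule.
Since the segment that changes follows the conditioning segment, the assimilation is progressive.

progressive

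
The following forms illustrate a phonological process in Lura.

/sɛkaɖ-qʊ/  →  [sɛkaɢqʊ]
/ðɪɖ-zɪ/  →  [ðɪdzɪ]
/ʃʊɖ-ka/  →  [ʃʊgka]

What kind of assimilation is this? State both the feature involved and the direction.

Underlying /ɖ/ is realised as [ɢ] next to /q/; /q/ itself does not change.
/ɖ/ is retroflex while /q/ is uvular; the output [ɢ] is uvular, matching the trigger — so the feature that spreads is place.
Manner and voice are unchanged, so the assimilation is partial, not total.
Checking the remaining alternations: /ɖ/ → [d] before /z/ (retroflex → alveolar, matching alveolar); /ɖ/ → [g] before /k/ (retroflex → velar, matching velar) — only place changes, and always toward the following segment.
Since the segment that changes precedes the conditioning segment, the assimilation is regressive.

regressive place assimilation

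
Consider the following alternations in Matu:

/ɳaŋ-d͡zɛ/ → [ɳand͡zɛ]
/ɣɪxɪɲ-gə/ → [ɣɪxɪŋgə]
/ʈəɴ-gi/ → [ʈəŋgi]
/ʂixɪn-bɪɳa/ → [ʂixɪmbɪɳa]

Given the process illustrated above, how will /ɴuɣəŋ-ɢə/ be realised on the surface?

[ɴuɣəɴɢə]

The data show regressive place assimilation: /ŋ/ → [n] before /d͡z/; /ɲ/ → [ŋ] before /g/; /ɴ/ → [ŋ] before /g/; /n/ → [m] before /b/. In each pair only place changes, matching the following consonant, while manner and voice stay constant.
The rule targets /ŋ/ (voiced velar nasal), which sits before the trigger /ɢ/ (uvular).
A voiced uvular nasal is [ɴ], so the surface segment is [ɴ].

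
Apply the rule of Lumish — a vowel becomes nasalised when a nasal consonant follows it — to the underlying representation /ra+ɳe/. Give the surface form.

/a/ sits next to the nasal /ɳ/ and is therefore nasalised to [ã].

[rãɳe]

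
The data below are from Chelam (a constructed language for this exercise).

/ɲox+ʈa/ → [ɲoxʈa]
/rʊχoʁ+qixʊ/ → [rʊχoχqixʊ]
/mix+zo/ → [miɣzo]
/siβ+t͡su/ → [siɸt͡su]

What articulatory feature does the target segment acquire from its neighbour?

voicing

The segment that alternates is /ʁ/, which surfaces as [χ] when adjacent to /q/.
/ʁ/ is voiced while /q/ is voiceless; the output [χ] is voiceless, matching the trigger — so the feature that spreads is voicing.
The other alternating forms pattern the same way: /x/ → [ɣ] before /z/ (voiceless → voiced, matching voiced); /β/ → [ɸ] before /t͡s/ (voiced → voiceless, matching voiceless) — only voicing changes, and always toward the following segment.
Nothing changes in [ɲoxʈa]: there the adjacent consonants already agree in voicing (/x/ and /ʈ/ are both voiceless), so this form is consistent with the same rule.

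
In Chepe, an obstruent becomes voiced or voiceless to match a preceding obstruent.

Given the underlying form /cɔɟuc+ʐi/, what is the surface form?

The rule targets /ʐ/ (voiced retroflex fricative), which sits after the trigger /c/ (voiceless).
A voiceless retroflex fricative is [ʂ], so the surface segment is [ʂ].

[cɔɟucʂi]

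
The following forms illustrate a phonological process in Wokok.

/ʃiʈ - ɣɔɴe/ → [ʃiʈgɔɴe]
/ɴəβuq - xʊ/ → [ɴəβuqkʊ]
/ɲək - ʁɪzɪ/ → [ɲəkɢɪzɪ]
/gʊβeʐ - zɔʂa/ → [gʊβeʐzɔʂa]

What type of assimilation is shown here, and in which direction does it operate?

Underlying /ɣ/ is realised as [g] next to /ʈ/; /ʈ/ itself does not change.
The change fricative → stop matches the manner of the preceding /ʈ/, identifying this as manner assimilation.
Place and voice are unchanged, so the assimilation is partial, not total.
The same holds elsewhere in the data: /x/ → [k] after /q/ (fricative → stop, matching a stop); /ʁ/ → [ɢ] after /k/ (fricative → stop, matching a stop) — only manner changes, and always toward the preceding segment.
Nothing changes in [gʊβeʐzɔʂa]: there the adjacent consonants already agree in manner (/z/ and /ʐ/ are both fricatives), so this form is consistent with the same rule.
The trigger is the preceding segment, so the direction is progressive (perseverative).

progressive manner assimilation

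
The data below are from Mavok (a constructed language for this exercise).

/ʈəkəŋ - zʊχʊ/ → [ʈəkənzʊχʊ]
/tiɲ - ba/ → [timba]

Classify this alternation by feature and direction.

regressive place assimilation

Underlying /ŋ/ is realised as [n] next to /z/; /z/ itself does not change.
The change velar → alveolar matches the place of the following /z/, identifying this as place assimilation.
Manner and voice are unchanged, so the assimilation is partial, not total.
The same holds elsewhere in the data: /ɲ/ → [m] before /b/ (palatal → bilabial, matching bilabial) — only place changes, and always toward the following segment.
The trigger is the following segment, so the direction is regressive (anticipatory).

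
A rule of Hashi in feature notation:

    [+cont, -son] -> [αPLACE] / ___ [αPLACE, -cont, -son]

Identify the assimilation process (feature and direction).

regressive place assimilation

The shared variable α links the value of the place features (abbreviated [PLACE]) on the target to the same value on the neighbouring segment, so place is the feature that assimilates.
Since the environment is written after the underscore, the trigger follows the target; the direction is regressive.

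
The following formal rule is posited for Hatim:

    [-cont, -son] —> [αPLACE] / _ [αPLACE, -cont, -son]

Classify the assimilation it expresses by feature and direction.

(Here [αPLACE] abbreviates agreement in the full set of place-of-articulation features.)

regressive place assimilation

The rule copies the place features (abbreviated [PLACE]) from the environment onto the target, so the assimilating feature is place.
The conditioning segment sits to the right of the focus bar, meaning the trigger follows the segment that changes — regressive assimilation.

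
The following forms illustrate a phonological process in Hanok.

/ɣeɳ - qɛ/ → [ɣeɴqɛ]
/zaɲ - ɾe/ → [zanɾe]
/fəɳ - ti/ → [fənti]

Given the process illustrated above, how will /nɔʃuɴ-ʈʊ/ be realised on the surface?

[nɔʃuɳʈʊ]

The data show regressive place assimilation: /ɳ/ → [ɴ] before /q/; /ɲ/ → [n] before /ɾ/; /ɳ/ → [n] before /t/. In each pair only place changes, matching the following consonant, while manner and voice stay constant.
/ɴ/ is a voiced uvular nasal. The following trigger /ʈ/ is retroflex, so /ɴ/ must become retroflex as well.
The voiced retroflex nasal is [ɳ], so /ɴ/ → [ɳ].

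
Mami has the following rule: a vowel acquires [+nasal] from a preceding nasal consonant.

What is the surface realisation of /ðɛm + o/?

/o/ sits next to the nasal /m/ and is therefore nasalised to [õ].

[ðɛmõ]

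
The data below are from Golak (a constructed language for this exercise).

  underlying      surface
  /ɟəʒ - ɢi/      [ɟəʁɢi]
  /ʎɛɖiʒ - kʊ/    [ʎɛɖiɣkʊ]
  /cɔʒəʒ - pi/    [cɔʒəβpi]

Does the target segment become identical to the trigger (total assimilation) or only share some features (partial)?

Comparing underlying and surface forms, /ʒ/ → [ʁ] is the alternation; the neighbouring /ɢ/ is constant.
The change postalveolar → uvular matches the place of the following /ɢ/, identifying this as place assimilation.
Manner and voice are unchanged, so the assimilation is partial, not total.
The other alternating forms pattern the same way: /ʒ/ → [ɣ] before /k/ (postalveolar → velar, matching velar); /ʒ/ → [β] before /p/ (postalveolar → bilabial, matching bilabial) — only place changes, and always toward the following segment.

partial assimilation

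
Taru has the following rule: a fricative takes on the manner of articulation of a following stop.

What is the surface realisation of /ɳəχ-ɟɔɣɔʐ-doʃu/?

/χ/ is a voiceless uvular fricative. The following trigger /ɟ/ is a stop, so /χ/ must become a stop as well.
The voiceless uvular stop is [q], so /χ/ → [q].
The same rule applies at the second boundary: /ʐ/ → [ɖ] next to /d/.

[ɳəqɟɔɣɔɖdoʃu]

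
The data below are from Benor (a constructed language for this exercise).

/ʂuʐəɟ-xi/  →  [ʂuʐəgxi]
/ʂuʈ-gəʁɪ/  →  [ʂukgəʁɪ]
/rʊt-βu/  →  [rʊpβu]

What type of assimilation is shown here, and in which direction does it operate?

Underlying /ɟ/ is realised as [g] next to /x/; /x/ itself does not change.
/ɟ/ is palatal while /x/ is velar; the output [g] is velar, matching the trigger — so the feature that spreads is place.
Manner and voice are unchanged, so the assimilation is partial, not total.
The other alternating forms pattern the same way: /ʈ/ → [k] before /g/ (retroflex → velar, matching velar); /t/ → [p] before /β/ (alveolar → bilabial, matching bilabial) — only place changes, and always toward the following segment.
The trigger is the following segment, so the direction is regressive (anticipatory).

regressive place assimilation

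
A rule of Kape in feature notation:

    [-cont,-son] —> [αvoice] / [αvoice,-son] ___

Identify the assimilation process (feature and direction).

progressive voicing assimilation

The rule copies [voice] from the environment onto the target, so the assimilating feature is voicing.
Since the environment is written before the underscore, the trigger precedes the target; the direction is progressive.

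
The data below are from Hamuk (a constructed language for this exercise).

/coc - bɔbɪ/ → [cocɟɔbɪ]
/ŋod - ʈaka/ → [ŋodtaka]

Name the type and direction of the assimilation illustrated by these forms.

progressive place assimilation

Comparing underlying and surface forms, /b/ → [ɟ] is the alternation; the neighbouring /c/ is constant.
/b/ is bilabial while /c/ is palatal; the output [ɟ] is palatal, matching the trigger — so the feature that spreads is place.
Manner and voice are unchanged, so the assimilation is partial, not total.
The same holds elsewhere in the data: /ʈ/ → [t] after /d/ (retroflex → alveolar, matching alveolar) — only place changes, and always toward the preceding segment.
The trigger is the preceding segment, so the direction is progressive (perseverative).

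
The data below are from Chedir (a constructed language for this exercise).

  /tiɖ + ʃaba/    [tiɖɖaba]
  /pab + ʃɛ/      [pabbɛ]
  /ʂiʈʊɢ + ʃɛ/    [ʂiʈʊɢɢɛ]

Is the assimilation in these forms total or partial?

total assimilation

The segment that alternates is /ʃ/, which surfaces as [ɖ] when adjacent to /ɖ/.
The output [ɖ] is identical to the trigger /ɖ/ — every feature (place, manner, voicing) has been copied — so this is total assimilation.
The other forms behave the same way: /ʃ/ → [b] after /b/; /ʃ/ → [ɢ] after /ɢ/ — in each case the output is a copy of the preceding consonant.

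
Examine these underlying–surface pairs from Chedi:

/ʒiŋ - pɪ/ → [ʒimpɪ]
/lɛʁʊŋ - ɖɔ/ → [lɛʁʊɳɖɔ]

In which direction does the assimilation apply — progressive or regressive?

The segment that alternates is /ŋ/, which surfaces as [m] when adjacent to /p/.
/ŋ/ is velar while /p/ is bilabial; the output [m] is bilabial, matching the trigger — so the feature that spreads is place.
The other alternating form patterns the same way: /ŋ/ → [ɳ] before /ɖ/ (velar → retroflex, matching retroflex) — only place changes, and always toward the following segment.
The trigger is the following segment, so the direction is regressive (anticipatory).

regressive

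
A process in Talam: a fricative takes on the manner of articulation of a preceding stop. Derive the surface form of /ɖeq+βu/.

[ɖeqbu]

/β/ is a voiced bilabial fricative. The preceding trigger /q/ is a stop, so /β/ must become a stop as well.
A voiced bilabial stop is [b], so the surface segment is [b].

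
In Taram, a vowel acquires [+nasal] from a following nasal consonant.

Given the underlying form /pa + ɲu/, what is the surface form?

/a/ sits next to the nasal /ɲ/ and is therefore nasalised to [ã].

[pãɲu]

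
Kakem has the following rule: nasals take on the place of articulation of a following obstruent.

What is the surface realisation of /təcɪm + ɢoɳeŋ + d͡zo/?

The rule targets /m/ (voiced bilabial nasal), which sits before the trigger /ɢ/ (uvular).
A voiced uvular nasal is [ɴ], so the surface segment is [ɴ].
At the second juncture, /ŋ/ likewise becomes [n] adjacent to /d͡z/.

[təcɪɴɢoɳend͡zo]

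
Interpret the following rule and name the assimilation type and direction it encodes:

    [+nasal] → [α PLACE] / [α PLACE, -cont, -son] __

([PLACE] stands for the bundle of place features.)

The shared variable α links the value of the place features (abbreviated [PLACE]) on the target to the same value on the neighbouring segment, so place is the feature that assimilates.
Since the environment is written before the underscore, the trigger precedes the target; the direction is progressive.

progressive place assimilation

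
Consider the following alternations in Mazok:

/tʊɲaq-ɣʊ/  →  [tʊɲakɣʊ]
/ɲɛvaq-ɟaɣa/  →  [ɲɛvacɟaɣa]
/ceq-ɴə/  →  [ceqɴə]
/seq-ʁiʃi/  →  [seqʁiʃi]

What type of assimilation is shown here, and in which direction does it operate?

Underlying /q/ is realised as [k] next to /ɣ/; /ɣ/ itself does not change.
/q/ is uvular while /ɣ/ is velar; the output [k] is velar, matching the trigger — so the feature that spreads is place.
Manner and voice are unchanged, so the assimilation is partial, not total.
The other alternating form patterns the same way: /q/ → [c] before /ɟ/ (uvular → palatal, matching palatal) — only place changes, and always toward the following segment.
No alternation appears in [ceqɴə], [seqʁiʃi]: there the adjacent consonants already agree in place (/q/ and /ɴ/ are both uvular; /q/ and /ʁ/ are both uvular), so these forms are consistent with the same rule.
The trigger is the following segment, so the direction is regressive (anticipatory).

regressive place assimilation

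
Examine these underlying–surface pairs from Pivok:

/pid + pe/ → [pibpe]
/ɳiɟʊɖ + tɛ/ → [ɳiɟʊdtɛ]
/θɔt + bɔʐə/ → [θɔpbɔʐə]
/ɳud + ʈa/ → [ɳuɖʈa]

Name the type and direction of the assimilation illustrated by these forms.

The segment that alternates is /d/, which surfaces as [b] when adjacent to /p/.
The change alveolar → bilabial matches the place of the following /p/, identifying this as place assimilation.
Manner and voice are unchanged, so the assimilation is partial, not total.
The other alternating forms pattern the same way: /ɖ/ → [d] before /t/ (retroflex → alveolar, matching alveolar); /t/ → [p] before /b/ (alveolar → bilabial, matching bilabial); /d/ → [ɖ] before /ʈ/ (alveolar → retroflex, matching retroflex) — only place changes, and always toward the following segment.
Since the segment that changes precedes the conditioning segment, the assimilation is regressive.

regressive place assimilation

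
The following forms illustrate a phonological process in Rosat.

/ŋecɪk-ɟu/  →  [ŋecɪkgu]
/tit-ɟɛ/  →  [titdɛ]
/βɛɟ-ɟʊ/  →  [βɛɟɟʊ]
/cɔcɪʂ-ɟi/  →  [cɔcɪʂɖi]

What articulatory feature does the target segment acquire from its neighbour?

place

Underlying /ɟ/ is realised as [g] next to /k/; /k/ itself does not change.
/ɟ/ is palatal while /k/ is velar; the output [g] is velar, matching the trigger — so the feature that spreads is place.
Checking the remaining alternations: /ɟ/ → [d] after /t/ (palatal → alveolar, matching alveolar); /ɟ/ → [ɖ] after /ʂ/ (palatal → retroflex, matching retroflex) — only place changes, and always toward the preceding segment.
No alternation appears in [βɛɟɟʊ]: there the adjacent consonants already agree in place (/ɟ/ and /ɟ/ are both palatal), so this form is consistent with the same rule.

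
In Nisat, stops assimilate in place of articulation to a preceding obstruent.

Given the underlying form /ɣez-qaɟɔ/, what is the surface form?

/q/ is a voiceless uvular stop. The preceding trigger /z/ is alveolar, so /q/ must become alveolar as well.
A voiceless alveolar stop is [t], so the surface segment is [t].

[ɣeztaɟɔ]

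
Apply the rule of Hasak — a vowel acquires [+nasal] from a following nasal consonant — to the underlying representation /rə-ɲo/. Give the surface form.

/ə/ sits next to the nasal /ɲ/ and is therefore nasalised to [ə̃].

[rə̃ɲo]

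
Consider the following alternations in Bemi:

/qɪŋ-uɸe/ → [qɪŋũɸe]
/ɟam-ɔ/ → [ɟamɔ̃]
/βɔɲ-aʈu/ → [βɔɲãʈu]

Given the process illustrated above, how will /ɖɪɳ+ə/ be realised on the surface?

[ɖɪɳə̃]

The data show progressive nasality assimilation (vowel nasalisation): /u/ → [ũ] after /ŋ/; /ɔ/ → [ɔ̃] after /m/; /a/ → [ã] after /ɲ/ — a vowel is nasalised by an immediately preceding nasal consonant.
The vowel /ə/ is adjacent to the preceding nasal /ɳ/, so it acquires [+nasal] and surfaces as [ə̃].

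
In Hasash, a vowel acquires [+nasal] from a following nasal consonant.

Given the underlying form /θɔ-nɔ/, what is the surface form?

[θɔ̃nɔ]

The vowel /ɔ/ is adjacent to the following nasal /n/, so it acquires [+nasal] and surfaces as [ɔ̃].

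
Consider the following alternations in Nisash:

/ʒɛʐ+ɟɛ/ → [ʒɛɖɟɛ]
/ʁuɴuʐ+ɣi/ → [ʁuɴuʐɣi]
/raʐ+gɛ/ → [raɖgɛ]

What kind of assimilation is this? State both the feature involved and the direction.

Comparing underlying and surface forms, /ʐ/ → [ɖ] is the alternation; the neighbouring /ɟ/ is constant.
The change fricative → stop matches the manner of the following /ɟ/, identifying this as manner assimilation.
Place and voice are unchanged, so the assimilation is partial, not total.
Checking the remaining alternation: /ʐ/ → [ɖ] before /g/ (fricative → stop, matching a stop) — only manner changes, and always toward the following segment.
Nothing changes in [ʁuɴuʐɣi]: there the adjacent consonants already agree in manner (/ʐ/ and /ɣ/ are both fricatives), so this form is consistent with the same rule.
The trigger is the following segment, so the direction is regressive (anticipatory).

regressive manner assimilation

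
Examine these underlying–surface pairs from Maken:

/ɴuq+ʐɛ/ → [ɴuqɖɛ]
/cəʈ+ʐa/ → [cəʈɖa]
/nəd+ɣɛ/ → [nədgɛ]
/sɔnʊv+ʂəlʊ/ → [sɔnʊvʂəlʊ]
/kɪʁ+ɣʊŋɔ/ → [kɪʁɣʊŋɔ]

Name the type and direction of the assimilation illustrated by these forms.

Comparing underlying and surface forms, /ʐ/ → [ɖ] is the alternation; the neighbouring /q/ is constant.
/ʐ/ is a fricative while /q/ is a stop; the output [ɖ] is a stop, matching the trigger — so the feature that spreads is manner.
Place and voice are unchanged, so the assimilation is partial, not total.
Checking the remaining alternations: /ʐ/ → [ɖ] after /ʈ/ (fricative → stop, matching a stop); /ɣ/ → [g] after /d/ (fricative → stop, matching a stop) — only manner changes, and always toward the preceding segment.
Nothing changes in [sɔnʊvʂəlʊ], [kɪʁɣʊŋɔ]: there the adjacent consonants already agree in manner (/ʂ/ and /v/ are both fricatives; /ɣ/ and /ʁ/ are both fricatives), so these forms are consistent with the same rule.
The trigger is the preceding segment, so the direction is progressive (perseverative).

progressive manner assimilation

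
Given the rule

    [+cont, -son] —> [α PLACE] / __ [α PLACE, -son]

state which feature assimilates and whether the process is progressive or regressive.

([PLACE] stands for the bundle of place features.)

regressive place assimilation

The rule copies the place features (abbreviated [PLACE]) from the environment onto the target, so the assimilating feature is place.
Since the environment is written after the underscore, the trigger follows the target; the direction is regressive.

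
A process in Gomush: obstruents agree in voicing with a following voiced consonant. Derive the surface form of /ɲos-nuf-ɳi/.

[ɲoznuvɳi]

/s/ is a voiceless alveolar fricative. The following trigger /n/ is voiced, so /s/ must become voiced as well.
The voiced alveolar fricative is [z], so /s/ → [z].
At the second juncture, /f/ likewise becomes [v] adjacent to /ɳ/.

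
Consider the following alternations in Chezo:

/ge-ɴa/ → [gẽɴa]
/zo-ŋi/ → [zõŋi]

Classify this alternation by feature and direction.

regressive nasality assimilation (vowel nasalisation)

The vowel /e/ surfaces as nasalised [ẽ] next to the following nasal /ɴ/ — it has acquired the [+nasal] feature of its neighbour.
The other form shows the same pattern: /o/ → [õ] before /ŋ/ — each time a vowel is nasalised next to a following nasal.
Because the conditioning nasal is to the right of the vowel that changes, the process is regressive (anticipatory).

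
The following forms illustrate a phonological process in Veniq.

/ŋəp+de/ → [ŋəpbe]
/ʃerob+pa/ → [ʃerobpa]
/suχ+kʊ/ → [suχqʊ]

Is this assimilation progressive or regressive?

The segment that alternates is /d/, which surfaces as [b] when adjacent to /p/.
/d/ is alveolar while /p/ is bilabial; the output [b] is bilabial, matching the trigger — so the feature that spreads is place.
The same holds elsewhere in the data: /k/ → [q] after /χ/ (velar → uvular, matching uvular) — only place changes, and always toward the preceding segment.
Nothing changes in [ʃerobpa]: there the adjacent consonants already agree in place (/p/ and /b/ are both bilabial), so this form is consistent with the same rule.
Since the segment that changes follows the conditioning segment, the assimilation is progressive.

progressive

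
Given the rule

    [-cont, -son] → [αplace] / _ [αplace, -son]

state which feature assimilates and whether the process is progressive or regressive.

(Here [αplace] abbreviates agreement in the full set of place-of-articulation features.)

regressive place assimilation

The shared variable α links the value of the place features (abbreviated [place]) on the target to the same value on the neighbouring segment, so place is the feature that assimilates.
The conditioning segment sits to the right of the focus bar, meaning the trigger follows the segment that changes — regressive assimilation.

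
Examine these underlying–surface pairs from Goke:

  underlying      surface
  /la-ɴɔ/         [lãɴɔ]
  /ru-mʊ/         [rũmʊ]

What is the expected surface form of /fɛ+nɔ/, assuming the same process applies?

[fɛ̃nɔ]

The data show regressive nasality assimilation (vowel nasalisation): /a/ → [ã] before /ɴ/; /u/ → [ũ] before /m/ — a vowel is nasalised by an immediately following nasal consonant.
The vowel /ɛ/ is adjacent to the following nasal /n/, so it acquires [+nasal] and surfaces as [ɛ̃].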